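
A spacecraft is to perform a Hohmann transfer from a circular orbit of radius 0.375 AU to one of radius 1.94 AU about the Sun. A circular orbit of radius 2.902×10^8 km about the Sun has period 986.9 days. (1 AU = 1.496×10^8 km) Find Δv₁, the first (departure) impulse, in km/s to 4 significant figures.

Δv₁ = 14.33 km/s

From Kepler's third law T² = 4π²r³/μ at r = 2.902×10^8 km, T = 986.9 days = 986.9 × 86400 s = 8.526816×10^7 s: μ = 4π²r³/T² = 1.32702×10^11 km³/s².
In km: r₁ = 0.375 × 1.496×10^8 = 5.610×10^7 km; r₂ = 1.94 × 1.496×10^8 = 2.90224×10^8 km.
The Hohmann ellipse has a_t = (r₁ + r₂)/2 = 1.73162×10^8 km.
Circular speed at r = 5.610×10^7 km: v_c = √(μ/r) = 48.636 km/s.
Vis-viva on the transfer ellipse at r = 5.610×10^7 km gives v_t = √[μ(2/r − 1/a_t)] = 62.965 km/s.
Δv₁ = |v_t − v_c| = |62.965 − 48.636| = 14.33 km/s.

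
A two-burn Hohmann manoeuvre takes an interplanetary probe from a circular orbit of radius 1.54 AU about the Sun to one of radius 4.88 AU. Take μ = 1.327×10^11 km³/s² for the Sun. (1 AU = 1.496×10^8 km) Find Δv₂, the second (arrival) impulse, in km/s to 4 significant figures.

Δv₂ = 4.144 km/s

In km: r₁ = 1.54 × 1.496×10^8 = 2.30384×10^8 km; r₂ = 4.88 × 1.496×10^8 = 7.30048×10^8 km.
The Hohmann ellipse has a_t = (r₁ + r₂)/2 = 4.80216×10^8 km.
On the circular orbit at r = 7.30048×10^8 km, v_c = √(μ/r) = 13.482 km/s.
Vis-viva on the transfer ellipse at r = 7.30048×10^8 km gives v_t = √[μ(2/r − 1/a_t)] = 9.3383 km/s.
Δv₂ = |v_t − v_c| = |9.3383 − 13.482| = 4.144 km/s.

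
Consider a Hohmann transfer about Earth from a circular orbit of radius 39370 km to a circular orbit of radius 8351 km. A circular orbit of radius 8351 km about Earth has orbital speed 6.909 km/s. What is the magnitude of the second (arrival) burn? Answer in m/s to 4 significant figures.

From the circular-orbit relation v² = μ/r at r = 8351 km: μ = v²r = (6.909)² × 8351 = 3.98629×10^5 km³/s².
The Hohmann ellipse has a_t = (r₁ + r₂)/2 = 23860.5 km.
Circular speed at r = 8351 km: v_c = √(μ/r) = 6.909 km/s.
Transfer-orbit speed at the same r (vis-viva, a = a_t): v_t = √[μ(2/r − 1/a_t)] = 8.875 km/s.
Δv₂ = |v_t − v_c| = |8.875 − 6.909| = 1.966 km/s.

Δv₂ = 1966 m/s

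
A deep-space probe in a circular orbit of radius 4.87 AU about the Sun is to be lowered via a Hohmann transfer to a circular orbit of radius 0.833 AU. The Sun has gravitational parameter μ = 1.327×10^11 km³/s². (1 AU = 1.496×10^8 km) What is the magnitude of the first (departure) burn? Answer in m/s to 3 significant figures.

In km: r₁ = 4.87 × 1.496×10^8 = 7.28552×10^8 km; r₂ = 0.833 × 1.496×10^8 = 1.246168×10^8 km.
Transfer-ellipse semi-major axis a_t = (r₁ + r₂)/2 = (7.28552×10^8 + 1.246168×10^8)/2 = 4.265844×10^8 km.
On the circular orbit at r = 7.28552×10^8 km, v_c = √(μ/r) = 13.496 km/s.
Transfer-orbit speed at the same r (vis-viva, a = a_t): v_t = √[μ(2/r − 1/a_t)] = 7.2944 km/s.
Δv₁ = |v_t − v_c| = |7.2944 − 13.496| = 6.202 km/s.

Δv₁ = 6200 m/s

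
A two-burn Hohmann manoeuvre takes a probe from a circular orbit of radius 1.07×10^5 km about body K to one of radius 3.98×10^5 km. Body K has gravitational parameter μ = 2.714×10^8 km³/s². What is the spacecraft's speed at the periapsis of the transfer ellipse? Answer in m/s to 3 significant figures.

v = 63200 m/s

Transfer-ellipse semi-major axis a_t = (r₁ + r₂)/2 = (1.070×10^5 + 3.980×10^5)/2 = 2.525×10^5 km.
At periapsis, r = 1.070×10^5 km.
Vis-viva: v = √[μ(2/r − 1/a_t)] = √[2.714×10^8 × (2/1.070×10^5 − 1/2.525×10^5)] = 63.23 km/s.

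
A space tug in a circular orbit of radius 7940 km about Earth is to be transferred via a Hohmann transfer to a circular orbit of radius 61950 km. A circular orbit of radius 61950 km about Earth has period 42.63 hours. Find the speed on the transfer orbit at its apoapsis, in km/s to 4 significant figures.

From Kepler's third law T² = 4π²r³/μ at r = 61950 km, T = 42.63 hours = 42.63 × 3600 s = 1.53468×10^5 s: μ = 4π²r³/T² = 3.98518×10^5 km³/s².
Semi-major axis of the transfer orbit: a_t = (7940 + 61950)/2 = 34945 km.
The apoapsis of the transfer ellipse is at r = 61950 km.
Applying v² = μ(2/r − 1/a_t): v = 1.209 km/s.

v = 1.209 km/s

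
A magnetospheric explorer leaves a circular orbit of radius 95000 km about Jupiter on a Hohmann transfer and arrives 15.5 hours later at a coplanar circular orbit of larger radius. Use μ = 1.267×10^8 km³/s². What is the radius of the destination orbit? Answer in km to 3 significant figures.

Transfer time t = 15.5 hours = 55800 s, and t = π√(a_t³/μ).
So a_t = (μ t²/π²)^(1/3) = (1.267×10^8 × (55800)² / π²)^(1/3) = 3.4191×10^5 km.
Since a_t = (r₁ + r₂)/2, r₂ = 2a_t − r₁ = 2×3.4191×10^5 − 95000 = 5.8882×10^5 km.

r₂ = 5.89×10^5 km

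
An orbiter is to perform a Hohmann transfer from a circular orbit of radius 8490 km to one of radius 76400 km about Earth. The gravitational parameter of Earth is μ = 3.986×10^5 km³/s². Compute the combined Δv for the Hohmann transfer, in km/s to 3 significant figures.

The Hohmann ellipse has a_t = (r₁ + r₂)/2 = 42445 km.
At r₁ the circular-orbit speed is v₁ = √(μ/r₁) = 6.8520 km/s.
On the transfer ellipse at r₁, vis-viva equation gives v_p = √[μ(2/r₁ − 1/a_t)] = 9.1928 km/s.
First burn Δv₁ = |v_p − v₁| = 2.3408 km/s.
At r₂, v₂ = √(μ/r₂) = 2.28414 km/s.
Transfer-orbit speed at r₂: v_a = √[μ(2/r₂ − 1/a_t)] = 1.02156 km/s.
Second burn Δv₂ = |v₂ − v_a| = 1.2626 km/s.
Total Δv = Δv₁ + Δv₂ = 3.603 km/s.

Δv = 3.60 km/s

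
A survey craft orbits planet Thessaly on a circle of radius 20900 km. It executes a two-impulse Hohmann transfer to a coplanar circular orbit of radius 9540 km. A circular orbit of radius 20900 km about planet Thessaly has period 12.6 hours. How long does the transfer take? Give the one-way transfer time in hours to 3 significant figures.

From Kepler's third law T² = 4π²r³/μ at r = 20900 km, T = 12.6 hours = 12.6 × 3600 s = 45360 s: μ = 4π²r³/T² = 1.75167×10^5 km³/s².
The Hohmann ellipse has a_t = (r₁ + r₂)/2 = 15220 km.
By Kepler's third law the transfer-orbit period is T = 2π√(a_t³/μ), so t = T/2 = 14094.4 s.
Converting: 14094.4 s ÷ 3600 s/hour = 3.92 hours.

t = 3.92 hours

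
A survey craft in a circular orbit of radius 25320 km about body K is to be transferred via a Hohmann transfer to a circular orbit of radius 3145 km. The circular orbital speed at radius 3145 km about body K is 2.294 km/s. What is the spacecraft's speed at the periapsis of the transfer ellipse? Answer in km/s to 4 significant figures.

v = 3.060 km/s

From the circular-orbit relation v² = μ/r at r = 3145 km: μ = v²r = (2.294)² × 3145 = 16550.4 km³/s².
Transfer-ellipse semi-major axis a_t = (r₁ + r₂)/2 = (25320 + 3145)/2 = 14232.5 km.
At periapsis, r = 3145 km.
Applying v² = μ(2/r − 1/a_t): v = 3.060 km/s.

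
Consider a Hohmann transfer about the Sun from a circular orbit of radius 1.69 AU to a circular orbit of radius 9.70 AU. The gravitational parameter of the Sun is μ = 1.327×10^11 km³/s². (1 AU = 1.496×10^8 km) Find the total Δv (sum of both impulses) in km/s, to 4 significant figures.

In km: r₁ = 1.69 × 1.496×10^8 = 2.52824×10^8 km; r₂ = 9.70 × 1.496×10^8 = 1.45112×10^9 km.
Transfer-ellipse semi-major axis a_t = (r₁ + r₂)/2 = (2.52824×10^8 + 1.45112×10^9)/2 = 8.51972×10^8 km.
At r₁ the circular-orbit speed is v₁ = √(μ/r₁) = 22.91 km/s.
On the transfer ellipse at r₁, vis-viva equation gives v_p = √[μ(2/r₁ − 1/a_t)] = 29.90 km/s.
First burn Δv₁ = |v_p − v₁| = 6.990 km/s.
Circular speed at r₂: v₂ = √(μ/r₂) = 9.56277 km/s.
Transfer-orbit speed at r₂: v_a = √[μ(2/r₂ − 1/a_t)] = 5.20931 km/s.
Second burn Δv₂ = |v₂ − v_a| = 4.353 km/s.
Δv = Δv₁ + Δv₂ = 6.990 + 4.353 = 11.34 km/s.

Δv = 11.34 km/s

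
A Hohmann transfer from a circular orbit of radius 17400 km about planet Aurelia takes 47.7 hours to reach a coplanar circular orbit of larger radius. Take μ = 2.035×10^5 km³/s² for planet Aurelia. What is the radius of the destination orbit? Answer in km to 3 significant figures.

r₂ = 1.52×10^5 km

Transfer time t = 47.7 hours = 1.7172×10^5 s, and t = π√(a_t³/μ).
So a_t = (μ t²/π²)^(1/3) = (2.035×10^5 × (1.7172×10^5)² / π²)^(1/3) = 84717 km.
Since a_t = (r₁ + r₂)/2, r₂ = 2a_t − r₁ = 2×84717 − 17400 = 1.52034×10^5 km.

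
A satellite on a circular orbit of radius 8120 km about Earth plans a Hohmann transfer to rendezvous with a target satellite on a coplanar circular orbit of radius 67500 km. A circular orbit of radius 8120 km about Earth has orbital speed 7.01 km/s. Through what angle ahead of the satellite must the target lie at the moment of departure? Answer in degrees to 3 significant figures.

φ = 105°

From the circular-orbit relation v² = μ/r at r = 8120 km: μ = v²r = (7.01)² × 8120 = 3.99018×10^5 km³/s².
The Hohmann ellipse has a_t = (r₁ + r₂)/2 = 37810 km.
The half-period of the transfer ellipse is t = π√(a_t³/μ) = 36560 s.
The target's mean motion on its circular orbit is ω₂ = √(μ/r₂³) = 3.602×10^-5 rad/s.
Angle swept by the target during transfer: ω₂·t = 1.317 rad = 75.46°.
The satellite traverses 180° on the transfer ellipse, so the target must lead by 180° − 75.46° = 105°.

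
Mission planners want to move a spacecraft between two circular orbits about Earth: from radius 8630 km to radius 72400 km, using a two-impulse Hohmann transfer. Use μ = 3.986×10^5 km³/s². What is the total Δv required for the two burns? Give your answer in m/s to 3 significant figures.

Δv = 3550 m/s

Semi-major axis of the transfer orbit: a_t = (8630 + 72400)/2 = 40515 km.
Circular speed at r₁: v₁ = √(μ/r₁) = √(3.986×10^5/8630) = 6.796 km/s.
On the transfer ellipse at r₁, vis-viva equation gives v_p = √[μ(2/r₁ − 1/a_t)] = 9.085 km/s.
First burn Δv₁ = |v_p − v₁| = 2.289 km/s.
At r₂, v₂ = √(μ/r₂) = 2.346 km/s.
Transfer-orbit speed at r₂: v_a = √[μ(2/r₂ − 1/a_t)] = 1.083 km/s.
Second burn Δv₂ = |v₂ − v_a| = 1.263 km/s.
Total Δv = Δv₁ + Δv₂ = 3.552 km/s.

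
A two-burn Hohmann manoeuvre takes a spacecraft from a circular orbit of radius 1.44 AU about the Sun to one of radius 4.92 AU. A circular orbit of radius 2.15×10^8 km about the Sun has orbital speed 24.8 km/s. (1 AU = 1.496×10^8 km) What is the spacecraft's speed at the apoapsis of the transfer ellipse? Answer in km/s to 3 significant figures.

From the circular-orbit relation v² = μ/r at r = 2.15×10^8 km: μ = v²r = (24.8)² × 2.15×10^8 = 1.32234×10^11 km³/s².
In km: r₁ = 1.44 × 1.496×10^8 = 2.15424×10^8 km; r₂ = 4.92 × 1.496×10^8 = 7.36032×10^8 km.
Transfer-ellipse semi-major axis a_t = (r₁ + r₂)/2 = (2.15424×10^8 + 7.36032×10^8)/2 = 4.75728×10^8 km.
At apoapsis, r = 7.36032×10^8 km.
Vis-viva: v = √[μ(2/r − 1/a_t)] = √[1.32234×10^11 × (2/7.36032×10^8 − 1/4.75728×10^8)] = 9.020 km/s.

v = 9.02 km/s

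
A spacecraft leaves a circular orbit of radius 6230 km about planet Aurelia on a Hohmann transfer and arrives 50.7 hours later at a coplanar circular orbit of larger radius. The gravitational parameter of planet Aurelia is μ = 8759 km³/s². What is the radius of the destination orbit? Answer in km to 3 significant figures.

r₂ = 55600 km

Transfer time t = 50.7 hours = 1.8252×10^5 s, and t = π√(a_t³/μ).
So a_t = (μ t²/π²)^(1/3) = (8759 × (1.8252×10^5)² / π²)^(1/3) = 30921 km.
Since a_t = (r₁ + r₂)/2, r₂ = 2a_t − r₁ = 2×30921 − 6230 = 55612 km.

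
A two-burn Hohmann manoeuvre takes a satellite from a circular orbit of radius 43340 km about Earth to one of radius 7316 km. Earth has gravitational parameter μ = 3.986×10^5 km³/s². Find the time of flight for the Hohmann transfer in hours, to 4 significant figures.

t = 5.572 hours

Transfer-ellipse semi-major axis a_t = (r₁ + r₂)/2 = (43340 + 7316)/2 = 25328 km.
Transfer time t = π√(a_t³/μ) = π√((25328)³ / 3.986×10^5) = 20060 s.
Converting: 20060 s ÷ 3600 s/hour = 5.572 hours.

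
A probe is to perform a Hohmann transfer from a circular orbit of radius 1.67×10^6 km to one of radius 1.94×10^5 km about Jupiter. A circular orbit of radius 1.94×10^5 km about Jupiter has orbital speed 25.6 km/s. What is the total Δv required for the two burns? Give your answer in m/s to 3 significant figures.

Δv = 13400 m/s

From the circular-orbit relation v² = μ/r at r = 1.94×10^5 km: μ = v²r = (25.6)² × 1.94×10^5 = 1.27140×10^8 km³/s².
Semi-major axis of the transfer orbit: a_t = (1.670×10^6 + 1.940×10^5)/2 = 9.320×10^5 km.
Circular speed at r₁: v₁ = √(μ/r₁) = √(1.27140×10^8/1.670×10^6) = 8.725 km/s.
Transfer-orbit speed at r₁ (v² = μ(2/r − 1/a)): v_a = √[μ(2/r₁ − 1/a_t)] = 3.981 km/s.
First burn Δv₁ = |v_a − v₁| = 4.744 km/s.
Circular speed at r₂: v₂ = √(μ/r₂) = 25.600 km/s.
Transfer-orbit speed at r₂: v_p = √[μ(2/r₂ − 1/a_t)] = 34.268 km/s.
Second burn Δv₂ = |v₂ − v_p| = 8.668 km/s.
Δv = Δv₁ + Δv₂ = 4.744 + 8.668 = 13.41 km/s.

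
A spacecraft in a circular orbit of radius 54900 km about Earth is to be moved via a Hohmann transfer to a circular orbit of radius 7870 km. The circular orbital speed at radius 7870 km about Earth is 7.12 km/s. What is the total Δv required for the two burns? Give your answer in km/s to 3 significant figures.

Δv = 3.64 km/s

From the circular-orbit relation v² = μ/r at r = 7870 km: μ = v²r = (7.12)² × 7870 = 3.98965×10^5 km³/s².
The Hohmann ellipse has a_t = (r₁ + r₂)/2 = 31385 km.
At r₁ the circular-orbit speed is v₁ = √(μ/r₁) = 2.696 km/s.
Transfer-orbit speed at r₁ (vis-viva equation): v_a = √[μ(2/r₁ − 1/a_t)] = 1.350 km/s.
First burn Δv₁ = |v_a − v₁| = 1.346 km/s.
At r₂, v₂ = √(μ/r₂) = 7.120 km/s.
Transfer-orbit speed at r₂: v_p = √[μ(2/r₂ − 1/a_t)] = 9.417 km/s.
Second burn Δv₂ = |v₂ − v_p| = 2.297 km/s.
Total Δv = Δv₁ + Δv₂ = 3.643 km/s.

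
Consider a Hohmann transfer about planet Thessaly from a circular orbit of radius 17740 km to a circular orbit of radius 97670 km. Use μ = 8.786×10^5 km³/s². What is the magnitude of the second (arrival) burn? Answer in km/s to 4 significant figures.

Semi-major axis of the transfer orbit: a_t = (17740 + 97670)/2 = 57705 km.
On the circular orbit at r = 97670 km, v_c = √(μ/r) = 2.999 km/s.
Vis-viva on the transfer ellipse at r = 97670 km gives v_t = √[μ(2/r − 1/a_t)] = 1.663 km/s.
Δv₂ = |v_t − v_c| = |1.663 − 2.999| = 1.336 km/s.

Δv₂ = 1.336 km/s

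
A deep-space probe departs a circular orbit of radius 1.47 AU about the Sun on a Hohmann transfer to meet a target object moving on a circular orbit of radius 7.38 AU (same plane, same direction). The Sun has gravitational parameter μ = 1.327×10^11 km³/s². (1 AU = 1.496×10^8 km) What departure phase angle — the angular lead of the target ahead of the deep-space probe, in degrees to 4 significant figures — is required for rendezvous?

In km: r₁ = 1.47 × 1.496×10^8 = 2.19912×10^8 km; r₂ = 7.38 × 1.496×10^8 = 1.104048×10^9 km.
The Hohmann ellipse has a_t = (r₁ + r₂)/2 = 6.6198×10^8 km.
The half-period of the transfer ellipse is t = π√(a_t³/μ) = 1.4689×10^8 s.
Target angular speed ω₂ = √(μ/r₂³) = 9.9301×10^-9 rad/s.
Angle swept by the target during transfer: ω₂·t = 1.4586 rad = 83.57°.
The deep-space probe traverses 180° on the transfer ellipse, so the target must lead by 180° − 83.57° = 96.43°.

φ = 96.43°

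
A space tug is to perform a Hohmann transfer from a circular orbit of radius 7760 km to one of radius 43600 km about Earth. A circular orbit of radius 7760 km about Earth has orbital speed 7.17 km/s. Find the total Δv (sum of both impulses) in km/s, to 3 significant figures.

Δv = 3.53 km/s

From the circular-orbit relation v² = μ/r at r = 7760 km: μ = v²r = (7.17)² × 7760 = 3.98933×10^5 km³/s².
Semi-major axis of the transfer orbit: a_t = (7760 + 43600)/2 = 25680 km.
At r₁ the circular-orbit speed is v₁ = √(μ/r₁) = 7.170 km/s.
Transfer-orbit speed at r₁ (vis-viva equation): v_p = √[μ(2/r₁ − 1/a_t)] = 9.343 km/s.
First burn Δv₁ = |v_p − v₁| = 2.173 km/s.
Circular speed at r₂: v₂ = √(μ/r₂) = 3.025 km/s.
Transfer-orbit speed at r₂: v_a = √[μ(2/r₂ − 1/a_t)] = 1.663 km/s.
Second burn Δv₂ = |v₂ − v_a| = 1.362 km/s.
Total Δv = Δv₁ + Δv₂ = 3.535 km/s.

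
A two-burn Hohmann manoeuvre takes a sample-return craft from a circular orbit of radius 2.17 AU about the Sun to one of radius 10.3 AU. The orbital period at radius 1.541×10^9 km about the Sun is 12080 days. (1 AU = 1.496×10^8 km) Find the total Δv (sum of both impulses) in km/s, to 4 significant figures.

From Kepler's third law T² = 4π²r³/μ at r = 1.541×10^9 km, T = 12080 days = 12080 × 86400 s = 1.043712×10^9 s: μ = 4π²r³/T² = 1.32619×10^11 km³/s².
In km: r₁ = 2.17 × 1.496×10^8 = 3.24632×10^8 km; r₂ = 10.3 × 1.496×10^8 = 1.54088×10^9 km.
Transfer-ellipse semi-major axis a_t = (r₁ + r₂)/2 = (3.24632×10^8 + 1.54088×10^9)/2 = 9.32756×10^8 km.
At r₁ the circular-orbit speed is v₁ = √(μ/r₁) = 20.212 km/s.
Transfer-orbit speed at r₁ (v² = μ(2/r − 1/a)): v_p = √[μ(2/r₁ − 1/a_t)] = 25.978 km/s.
First burn Δv₁ = |v_p − v₁| = 5.766 km/s.
Circular speed at r₂: v₂ = √(μ/r₂) = 9.277 km/s.
Transfer-orbit speed at r₂: v_a = √[μ(2/r₂ − 1/a_t)] = 5.473 km/s.
Second burn Δv₂ = |v₂ − v_a| = 3.804 km/s.
Δv = Δv₁ + Δv₂ = 5.766 + 3.804 = 9.570 km/s.

Δv = 9.570 km/s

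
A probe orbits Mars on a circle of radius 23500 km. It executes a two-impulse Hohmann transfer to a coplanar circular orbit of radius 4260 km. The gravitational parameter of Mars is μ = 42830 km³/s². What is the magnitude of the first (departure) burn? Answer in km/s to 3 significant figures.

Δv₁ = 0.602 km/s

Transfer-ellipse semi-major axis a_t = (r₁ + r₂)/2 = (23500 + 4260)/2 = 13880 km.
Circular speed at r = 23500 km: v_c = √(μ/r) = 1.350 km/s.
Transfer-orbit speed at the same r (vis-viva, a = a_t): v_t = √[μ(2/r − 1/a_t)] = 0.7479 km/s.
Δv₁ = |v_t − v_c| = |0.7479 − 1.350| = 0.6021 km/s.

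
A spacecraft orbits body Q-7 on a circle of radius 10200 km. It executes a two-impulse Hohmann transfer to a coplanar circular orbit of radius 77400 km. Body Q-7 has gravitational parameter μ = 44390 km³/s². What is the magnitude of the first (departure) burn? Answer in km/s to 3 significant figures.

Transfer-ellipse semi-major axis a_t = (r₁ + r₂)/2 = (10200 + 77400)/2 = 43800 km.
Circular speed at r = 10200 km: v_c = √(μ/r) = 2.086 km/s.
Vis-viva on the transfer ellipse at r = 10200 km gives v_t = √[μ(2/r − 1/a_t)] = 2.773 km/s.
Δv₁ = |v_t − v_c| = |2.773 − 2.086| = 0.6870 km/s.

Δv₁ = 0.687 km/s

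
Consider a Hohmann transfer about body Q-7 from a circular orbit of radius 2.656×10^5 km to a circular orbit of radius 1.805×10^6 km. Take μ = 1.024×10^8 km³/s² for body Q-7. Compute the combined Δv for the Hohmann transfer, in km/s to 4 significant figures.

Δv = 10.01 km/s

Semi-major axis of the transfer orbit: a_t = (2.656×10^5 + 1.805×10^6)/2 = 1.0353×10^6 km.
Circular speed at r₁: v₁ = √(μ/r₁) = √(1.024×10^8/2.656×10^5) = 19.635 km/s.
On the transfer ellipse at r₁, vis-viva equation gives v_p = √[μ(2/r₁ − 1/a_t)] = 25.926 km/s.
First burn Δv₁ = |v_p − v₁| = 6.291 km/s.
Circular speed at r₂: v₂ = √(μ/r₂) = 7.532 km/s.
Transfer-orbit speed at r₂: v_a = √[μ(2/r₂ − 1/a_t)] = 3.815 km/s.
Second burn Δv₂ = |v₂ − v_a| = 3.717 km/s.
Δv = Δv₁ + Δv₂ = 6.291 + 3.717 = 10.01 km/s.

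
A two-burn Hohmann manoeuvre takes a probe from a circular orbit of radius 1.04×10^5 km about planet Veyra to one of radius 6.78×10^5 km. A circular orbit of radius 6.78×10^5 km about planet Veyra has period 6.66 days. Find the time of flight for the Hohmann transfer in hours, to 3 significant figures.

From Kepler's third law T² = 4π²r³/μ at r = 6.78×10^5 km, T = 6.66 days = 6.66 × 86400 s = 5.75424×10^5 s: μ = 4π²r³/T² = 3.71598×10^7 km³/s².
The Hohmann ellipse has a_t = (r₁ + r₂)/2 = 3.910×10^5 km.
Half the transfer-orbit period gives t = π√(a_t³/μ) = 1.260×10^5 s.
Converting: 1.260×10^5 s ÷ 3600 s/hour = 35.0 hours.

t = 35.0 hours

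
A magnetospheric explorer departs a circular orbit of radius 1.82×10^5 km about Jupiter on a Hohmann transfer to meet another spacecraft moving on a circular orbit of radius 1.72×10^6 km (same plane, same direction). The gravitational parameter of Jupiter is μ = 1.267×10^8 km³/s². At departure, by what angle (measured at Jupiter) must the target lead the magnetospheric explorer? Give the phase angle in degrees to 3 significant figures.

Transfer-ellipse semi-major axis a_t = (r₁ + r₂)/2 = (1.820×10^5 + 1.720×10^6)/2 = 9.510×10^5 km.
Transfer time t = π√(a_t³/μ) = 2.5884×10^5 s.
The target's mean motion on its circular orbit is ω₂ = √(μ/r₂³) = 4.9899×10^-6 rad/s.
Angle swept by the target during transfer: ω₂·t = 1.2916 rad = 74.00°.
The magnetospheric explorer traverses 180° on the transfer ellipse, so the target must lead by 180° − 74.00° = 106°.

φ = 106°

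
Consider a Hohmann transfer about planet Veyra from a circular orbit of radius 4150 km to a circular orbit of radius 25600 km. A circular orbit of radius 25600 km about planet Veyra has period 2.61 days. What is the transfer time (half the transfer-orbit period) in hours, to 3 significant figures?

t = 13.9 hours

From Kepler's third law T² = 4π²r³/μ at r = 25600 km, T = 2.61 days = 2.61 × 86400 s = 2.25504×10^5 s: μ = 4π²r³/T² = 13024.8 km³/s².
Semi-major axis of the transfer orbit: a_t = (4150 + 25600)/2 = 14875 km.
Transfer time t = π√(a_t³/μ) = π√((14875)³ / 13024.8) = 49940 s.
Converting: 49940 s ÷ 3600 s/hour = 13.9 hours.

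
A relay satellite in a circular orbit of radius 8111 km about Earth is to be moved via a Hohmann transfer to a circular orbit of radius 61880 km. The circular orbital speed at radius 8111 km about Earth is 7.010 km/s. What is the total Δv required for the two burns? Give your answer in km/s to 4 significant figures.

Δv = 3.628 km/s

From the circular-orbit relation v² = μ/r at r = 8111 km: μ = v²r = (7.010)² × 8111 = 3.98575×10^5 km³/s².
Transfer-ellipse semi-major axis a_t = (r₁ + r₂)/2 = (8111 + 61880)/2 = 34995.5 km.
At r₁ the circular-orbit speed is v₁ = √(μ/r₁) = 7.010 km/s.
Transfer-orbit speed at r₁ (vis-viva): v_p = √[μ(2/r₁ − 1/a_t)] = 9.322 km/s.
First burn Δv₁ = |v_p − v₁| = 2.312 km/s.
Circular speed at r₂: v₂ = √(μ/r₂) = 2.538 km/s.
Transfer-orbit speed at r₂: v_a = √[μ(2/r₂ − 1/a_t)] = 1.222 km/s.
Second burn Δv₂ = |v₂ − v_a| = 1.316 km/s.
Δv = Δv₁ + Δv₂ = 2.312 + 1.316 = 3.628 km/s.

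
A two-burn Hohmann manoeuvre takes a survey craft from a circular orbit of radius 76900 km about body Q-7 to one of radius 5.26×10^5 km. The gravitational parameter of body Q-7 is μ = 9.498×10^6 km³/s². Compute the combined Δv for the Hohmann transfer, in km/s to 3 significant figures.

Transfer-ellipse semi-major axis a_t = (r₁ + r₂)/2 = (76900 + 5.260×10^5)/2 = 3.0145×10^5 km.
Circular speed at r₁: v₁ = √(μ/r₁) = √(9.498×10^6/76900) = 11.1136 km/s.
On the transfer ellipse at r₁, v² = μ(2/r − 1/a) gives v_p = √[μ(2/r₁ − 1/a_t)] = 14.6804 km/s.
First burn Δv₁ = |v_p − v₁| = 3.567 km/s.
At r₂, v₂ = √(μ/r₂) = 4.249 km/s.
Transfer-orbit speed at r₂: v_a = √[μ(2/r₂ − 1/a_t)] = 2.146 km/s.
Second burn Δv₂ = |v₂ − v_a| = 2.103 km/s.
Total Δv = Δv₁ + Δv₂ = 5.670 km/s.

Δv = 5.67 km/s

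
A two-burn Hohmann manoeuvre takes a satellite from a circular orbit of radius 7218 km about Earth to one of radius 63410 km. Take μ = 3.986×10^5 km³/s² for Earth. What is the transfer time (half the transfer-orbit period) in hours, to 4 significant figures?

Transfer-ellipse semi-major axis a_t = (r₁ + r₂)/2 = (7218 + 63410)/2 = 35314 km.
Transfer time t = π√(a_t³/μ) = π√((35314)³ / 3.986×10^5) = 33022 s.
Converting: 33022 s ÷ 3600 s/hour = 9.173 hours.

t = 9.173 hours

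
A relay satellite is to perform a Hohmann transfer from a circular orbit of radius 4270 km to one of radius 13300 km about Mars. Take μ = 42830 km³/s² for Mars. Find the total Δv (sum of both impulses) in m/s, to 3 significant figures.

Semi-major axis of the transfer orbit: a_t = (4270 + 13300)/2 = 8785 km.
At r₁ the circular-orbit speed is v₁ = √(μ/r₁) = 3.1671 km/s.
On the transfer ellipse at r₁, vis-viva equation gives v_p = √[μ(2/r₁ − 1/a_t)] = 3.8969 km/s.
First burn Δv₁ = |v_p − v₁| = 0.7298 km/s.
At r₂, v₂ = √(μ/r₂) = 1.7945 km/s.
Transfer-orbit speed at r₂: v_a = √[μ(2/r₂ − 1/a_t)] = 1.2511 km/s.
Second burn Δv₂ = |v₂ − v_a| = 0.5434 km/s.
Total Δv = Δv₁ + Δv₂ = 1.273 km/s.

Δv = 1270 m/s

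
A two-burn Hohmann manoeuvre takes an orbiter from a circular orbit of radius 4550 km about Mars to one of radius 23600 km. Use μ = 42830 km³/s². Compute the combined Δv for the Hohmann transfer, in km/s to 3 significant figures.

Δv = 1.49 km/s

Semi-major axis of the transfer orbit: a_t = (4550 + 23600)/2 = 14075 km.
Circular speed at r₁: v₁ = √(μ/r₁) = √(42830/4550) = 3.0681 km/s.
On the transfer ellipse at r₁, vis-viva gives v_p = √[μ(2/r₁ − 1/a_t)] = 3.9728 km/s.
First burn Δv₁ = |v_p − v₁| = 0.9047 km/s.
Circular speed at r₂: v₂ = √(μ/r₂) = 1.34716 km/s.
Transfer-orbit speed at r₂: v_a = √[μ(2/r₂ − 1/a_t)] = 0.765948 km/s.
Second burn Δv₂ = |v₂ − v_a| = 0.5812 km/s.
Δv = Δv₁ + Δv₂ = 0.9047 + 0.5812 = 1.486 km/s.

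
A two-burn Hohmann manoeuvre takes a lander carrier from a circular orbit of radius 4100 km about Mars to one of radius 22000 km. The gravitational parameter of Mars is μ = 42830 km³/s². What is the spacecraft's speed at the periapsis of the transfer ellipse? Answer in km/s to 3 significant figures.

v = 4.20 km/s

Transfer-ellipse semi-major axis a_t = (r₁ + r₂)/2 = (4100 + 22000)/2 = 13050 km.
At periapsis, r = 4100 km.
From the vis-viva equation, v = √[μ(2/r − 1/a_t)] = 4.197 km/s.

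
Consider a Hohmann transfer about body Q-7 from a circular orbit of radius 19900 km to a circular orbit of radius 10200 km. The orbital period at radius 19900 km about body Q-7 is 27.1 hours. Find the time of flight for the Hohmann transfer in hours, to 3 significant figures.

From Kepler's third law T² = 4π²r³/μ at r = 19900 km, T = 27.1 hours = 27.1 × 3600 s = 97560 s: μ = 4π²r³/T² = 32687.0 km³/s².
Semi-major axis of the transfer orbit: a_t = (19900 + 10200)/2 = 15050 km.
Transfer time t = π√(a_t³/μ) = π√((15050)³ / 32687.0) = 32080 s.
Converting: 32080 s ÷ 3600 s/hour = 8.91 hours.

t = 8.91 hours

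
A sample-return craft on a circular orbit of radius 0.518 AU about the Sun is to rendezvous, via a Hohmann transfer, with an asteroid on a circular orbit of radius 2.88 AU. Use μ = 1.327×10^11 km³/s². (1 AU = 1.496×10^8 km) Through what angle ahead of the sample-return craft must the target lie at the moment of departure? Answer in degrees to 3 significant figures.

φ = 98.4°

In km: r₁ = 0.518 × 1.496×10^8 = 7.74928×10^7 km; r₂ = 2.88 × 1.496×10^8 = 4.30848×10^8 km.
Transfer-ellipse semi-major axis a_t = (r₁ + r₂)/2 = (7.74928×10^7 + 4.30848×10^8)/2 = 2.541704×10^8 km.
Transfer time t = π√(a_t³/μ) = 3.495×10^7 s.
The target's mean motion on its circular orbit is ω₂ = √(μ/r₂³) = 4.073×10^-8 rad/s.
Angle swept by the target during transfer: ω₂·t = 1.4235 rad = 81.56°.
Arrival is 180° from departure on the ellipse, so φ = 180° − 81.56° = 98.4°.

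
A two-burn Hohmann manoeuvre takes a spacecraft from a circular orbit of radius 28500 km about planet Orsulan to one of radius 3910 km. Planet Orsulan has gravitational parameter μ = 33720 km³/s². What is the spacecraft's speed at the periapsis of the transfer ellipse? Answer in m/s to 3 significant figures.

Transfer-ellipse semi-major axis a_t = (r₁ + r₂)/2 = (28500 + 3910)/2 = 16205 km.
At periapsis, r = 3910 km.
Vis-viva: v = √[μ(2/r − 1/a_t)] = √[33720 × (2/3910 − 1/16205)] = 3.895 km/s.

v = 3890 m/s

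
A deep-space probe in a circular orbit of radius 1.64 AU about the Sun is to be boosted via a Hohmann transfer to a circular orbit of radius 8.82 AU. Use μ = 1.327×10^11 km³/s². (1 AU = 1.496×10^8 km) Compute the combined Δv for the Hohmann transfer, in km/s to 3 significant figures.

In km: r₁ = 1.64 × 1.496×10^8 = 2.45344×10^8 km; r₂ = 8.82 × 1.496×10^8 = 1.319472×10^9 km.
Semi-major axis of the transfer orbit: a_t = (2.45344×10^8 + 1.319472×10^9)/2 = 7.82408×10^8 km.
Circular speed at r₁: v₁ = √(μ/r₁) = √(1.327×10^11/2.45344×10^8) = 23.257 km/s.
Transfer-orbit speed at r₁ (vis-viva equation): v_p = √[μ(2/r₁ − 1/a_t)] = 30.202 km/s.
First burn Δv₁ = |v_p − v₁| = 6.945 km/s.
Circular speed at r₂: v₂ = √(μ/r₂) = 10.0285 km/s.
Transfer-orbit speed at r₂: v_a = √[μ(2/r₂ − 1/a_t)] = 5.61573 km/s.
Second burn Δv₂ = |v₂ − v_a| = 4.413 km/s.
Δv = Δv₁ + Δv₂ = 6.945 + 4.413 = 11.36 km/s.

Δv = 11.4 km/s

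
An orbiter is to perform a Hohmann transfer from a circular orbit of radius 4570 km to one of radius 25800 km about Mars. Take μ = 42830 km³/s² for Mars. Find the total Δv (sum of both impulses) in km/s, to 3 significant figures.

Δv = 1.51 km/s

The Hohmann ellipse has a_t = (r₁ + r₂)/2 = 15185 km.
At r₁ the circular-orbit speed is v₁ = √(μ/r₁) = 3.061 km/s.
Transfer-orbit speed at r₁ (vis-viva equation): v_p = √[μ(2/r₁ − 1/a_t)] = 3.990 km/s.
First burn Δv₁ = |v_p − v₁| = 0.9290 km/s.
At r₂, v₂ = √(μ/r₂) = 1.2884 km/s.
Transfer-orbit speed at r₂: v_a = √[μ(2/r₂ − 1/a_t)] = 0.70683 km/s.
Second burn Δv₂ = |v₂ − v_a| = 0.5816 km/s.
Δv = Δv₁ + Δv₂ = 0.9290 + 0.5816 = 1.511 km/s.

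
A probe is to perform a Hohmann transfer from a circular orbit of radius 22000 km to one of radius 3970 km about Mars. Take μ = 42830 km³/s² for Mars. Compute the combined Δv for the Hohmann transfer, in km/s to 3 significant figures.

The Hohmann ellipse has a_t = (r₁ + r₂)/2 = 12985 km.
At r₁ the circular-orbit speed is v₁ = √(μ/r₁) = 1.3953 km/s.
Transfer-orbit speed at r₁ (vis-viva): v_a = √[μ(2/r₁ − 1/a_t)] = 0.77150 km/s.
First burn Δv₁ = |v_a − v₁| = 0.6238 km/s.
Circular speed at r₂: v₂ = √(μ/r₂) = 3.28457 km/s.
Transfer-orbit speed at r₂: v_p = √[μ(2/r₂ − 1/a_t)] = 4.27533 km/s.
Second burn Δv₂ = |v₂ − v_p| = 0.9908 km/s.
Δv = Δv₁ + Δv₂ = 0.6238 + 0.9908 = 1.615 km/s.

Δv = 1.61 km/s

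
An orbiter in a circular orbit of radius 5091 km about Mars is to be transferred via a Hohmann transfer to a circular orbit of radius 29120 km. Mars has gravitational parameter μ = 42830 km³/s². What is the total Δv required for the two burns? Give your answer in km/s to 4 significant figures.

Transfer-ellipse semi-major axis a_t = (r₁ + r₂)/2 = (5091 + 29120)/2 = 17105.5 km.
Circular speed at r₁: v₁ = √(μ/r₁) = √(42830/5091) = 2.9005 km/s.
On the transfer ellipse at r₁, vis-viva gives v_p = √[μ(2/r₁ − 1/a_t)] = 3.7844 km/s.
First burn Δv₁ = |v_p − v₁| = 0.8839 km/s.
Circular speed at r₂: v₂ = √(μ/r₂) = 1.21277 km/s.
Transfer-orbit speed at r₂: v_a = √[μ(2/r₂ − 1/a_t)] = 0.661625 km/s.
Second burn Δv₂ = |v₂ − v_a| = 0.5511 km/s.
Total Δv = Δv₁ + Δv₂ = 1.435 km/s.

Δv = 1.435 km/s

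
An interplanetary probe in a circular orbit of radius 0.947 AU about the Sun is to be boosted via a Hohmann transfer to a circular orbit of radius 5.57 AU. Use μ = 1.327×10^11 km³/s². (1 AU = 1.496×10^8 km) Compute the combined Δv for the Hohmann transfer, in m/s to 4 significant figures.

In km: r₁ = 0.947 × 1.496×10^8 = 1.416712×10^8 km; r₂ = 5.57 × 1.496×10^8 = 8.33272×10^8 km.
Semi-major axis of the transfer orbit: a_t = (1.416712×10^8 + 8.33272×10^8)/2 = 4.874716×10^8 km.
At r₁ the circular-orbit speed is v₁ = √(μ/r₁) = 30.605 km/s.
On the transfer ellipse at r₁, v² = μ(2/r − 1/a) gives v_p = √[μ(2/r₁ − 1/a_t)] = 40.014 km/s.
First burn Δv₁ = |v_p − v₁| = 9.4090 km/s.
Circular speed at r₂: v₂ = √(μ/r₂) = 12.6195 km/s.
Transfer-orbit speed at r₂: v_a = √[μ(2/r₂ − 1/a_t)] = 6.80312 km/s.
Second burn Δv₂ = |v₂ − v_a| = 5.8164 km/s.
Δv = Δv₁ + Δv₂ = 9.4090 + 5.8164 = 15.23 km/s.

Δv = 15230 m/s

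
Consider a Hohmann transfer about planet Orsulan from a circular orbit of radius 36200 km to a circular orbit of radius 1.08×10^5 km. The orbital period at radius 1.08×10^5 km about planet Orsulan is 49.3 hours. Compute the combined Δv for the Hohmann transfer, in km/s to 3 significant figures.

Δv = 2.59 km/s

From Kepler's third law T² = 4π²r³/μ at r = 1.08×10^5 km, T = 49.3 hours = 49.3 × 3600 s = 1.7748×10^5 s: μ = 4π²r³/T² = 1.57882×10^6 km³/s².
Semi-major axis of the transfer orbit: a_t = (36200 + 1.080×10^5)/2 = 72100 km.
Circular speed at r₁: v₁ = √(μ/r₁) = √(1.57882×10^6/36200) = 6.604 km/s.
Transfer-orbit speed at r₁ (vis-viva): v_p = √[μ(2/r₁ − 1/a_t)] = 8.083 km/s.
First burn Δv₁ = |v_p − v₁| = 1.479 km/s.
Circular speed at r₂: v₂ = √(μ/r₂) = 3.823 km/s.
Transfer-orbit speed at r₂: v_a = √[μ(2/r₂ − 1/a_t)] = 2.709 km/s.
Second burn Δv₂ = |v₂ − v_a| = 1.114 km/s.
Δv = Δv₁ + Δv₂ = 1.479 + 1.114 = 2.593 km/s.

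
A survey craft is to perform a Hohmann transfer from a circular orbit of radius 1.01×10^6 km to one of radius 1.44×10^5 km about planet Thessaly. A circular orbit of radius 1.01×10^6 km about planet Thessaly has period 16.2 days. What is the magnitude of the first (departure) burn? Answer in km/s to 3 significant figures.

Δv₁ = 2.27 km/s

From Kepler's third law T² = 4π²r³/μ at r = 1.01×10^6 km, T = 16.2 days = 16.2 × 86400 s = 1.39968×10^6 s: μ = 4π²r³/T² = 2.07619×10^7 km³/s².
The Hohmann ellipse has a_t = (r₁ + r₂)/2 = 5.770×10^5 km.
On the circular orbit at r = 1.010×10^6 km, v_c = √(μ/r) = 4.534 km/s.
Transfer-orbit speed at the same r (vis-viva, a = a_t): v_t = √[μ(2/r − 1/a_t)] = 2.265 km/s.
Δv₁ = |v_t − v_c| = |2.265 − 4.534| = 2.269 km/s.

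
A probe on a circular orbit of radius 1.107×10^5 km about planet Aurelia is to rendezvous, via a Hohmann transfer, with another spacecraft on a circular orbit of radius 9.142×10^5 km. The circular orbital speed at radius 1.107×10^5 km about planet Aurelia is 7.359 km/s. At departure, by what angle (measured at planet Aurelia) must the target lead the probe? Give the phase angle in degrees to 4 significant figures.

φ = 104.5°

From the circular-orbit relation v² = μ/r at r = 1.107×10^5 km: μ = v²r = (7.359)² × 1.107×10^5 = 5.99495×10^6 km³/s².
The Hohmann ellipse has a_t = (r₁ + r₂)/2 = 5.1245×10^5 km.
The half-period of the transfer ellipse is t = π√(a_t³/μ) = 4.70689×10^5 s.
Target angular speed ω₂ = √(μ/r₂³) = 2.80111×10^-6 rad/s.
Angle swept by the target during transfer: ω₂·t = 1.3185 rad = 75.54°.
Arrival is 180° from departure on the ellipse, so φ = 180° − 75.54° = 104.5°.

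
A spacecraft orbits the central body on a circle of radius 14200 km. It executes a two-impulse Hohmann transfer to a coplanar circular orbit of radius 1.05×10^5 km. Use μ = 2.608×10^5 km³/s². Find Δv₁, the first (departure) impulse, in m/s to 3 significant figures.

Δv₁ = 1400 m/s

Transfer-ellipse semi-major axis a_t = (r₁ + r₂)/2 = (14200 + 1.050×10^5)/2 = 59600 km.
Circular speed at r = 14200 km: v_c = √(μ/r) = 4.2856 km/s.
Transfer-orbit speed at the same r (vis-viva, a = a_t): v_t = √[μ(2/r − 1/a_t)] = 5.6883 km/s.
Δv₁ = |v_t − v_c| = |5.6883 − 4.2856| = 1.403 km/s.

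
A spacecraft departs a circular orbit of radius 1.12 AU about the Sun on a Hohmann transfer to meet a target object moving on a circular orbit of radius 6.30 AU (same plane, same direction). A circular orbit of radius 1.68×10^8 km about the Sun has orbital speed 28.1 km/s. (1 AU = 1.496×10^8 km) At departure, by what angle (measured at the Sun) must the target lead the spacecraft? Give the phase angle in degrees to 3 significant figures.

φ = 98.7°

From the circular-orbit relation v² = μ/r at r = 1.68×10^8 km: μ = v²r = (28.1)² × 1.68×10^8 = 1.32654×10^11 km³/s².
In km: r₁ = 1.12 × 1.496×10^8 = 1.67552×10^8 km; r₂ = 6.30 × 1.496×10^8 = 9.4248×10^8 km.
Semi-major axis of the transfer orbit: a_t = (1.67552×10^8 + 9.4248×10^8)/2 = 5.55016×10^8 km.
The half-period of the transfer ellipse is t = π√(a_t³/μ) = 1.1278×10^8 s.
Target angular speed ω₂ = √(μ/r₂³) = 1.2588×10^-8 rad/s.
Angle swept by the target during transfer: ω₂·t = 1.4197 rad = 81.34°.
The spacecraft traverses 180° on the transfer ellipse, so the target must lead by 180° − 81.34° = 98.7°.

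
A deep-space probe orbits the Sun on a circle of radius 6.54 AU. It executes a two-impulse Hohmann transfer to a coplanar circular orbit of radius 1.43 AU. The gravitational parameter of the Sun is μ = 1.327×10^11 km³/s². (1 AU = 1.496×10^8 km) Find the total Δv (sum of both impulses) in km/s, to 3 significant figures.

Δv = 11.7 km/s

In km: r₁ = 6.54 × 1.496×10^8 = 9.78384×10^8 km; r₂ = 1.43 × 1.496×10^8 = 2.13928×10^8 km.
Transfer-ellipse semi-major axis a_t = (r₁ + r₂)/2 = (9.78384×10^8 + 2.13928×10^8)/2 = 5.96156×10^8 km.
Circular speed at r₁: v₁ = √(μ/r₁) = √(1.327×10^11/9.78384×10^8) = 11.6461 km/s.
Transfer-orbit speed at r₁ (vis-viva equation): v_a = √[μ(2/r₁ − 1/a_t)] = 6.97645 km/s.
First burn Δv₁ = |v_a − v₁| = 4.670 km/s.
At r₂, v₂ = √(μ/r₂) = 24.91 km/s.
Transfer-orbit speed at r₂: v_p = √[μ(2/r₂ − 1/a_t)] = 31.91 km/s.
Second burn Δv₂ = |v₂ − v_p| = 7.000 km/s.
Δv = Δv₁ + Δv₂ = 4.670 + 7.000 = 11.67 km/s.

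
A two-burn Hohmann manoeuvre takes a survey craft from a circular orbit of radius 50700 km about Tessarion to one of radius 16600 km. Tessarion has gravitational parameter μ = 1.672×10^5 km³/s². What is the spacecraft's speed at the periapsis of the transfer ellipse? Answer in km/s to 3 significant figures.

v = 3.90 km/s

Transfer-ellipse semi-major axis a_t = (r₁ + r₂)/2 = (50700 + 16600)/2 = 33650 km.
The periapsis of the transfer ellipse is at r = 16600 km.
Applying v² = μ(2/r − 1/a_t): v = 3.896 km/s.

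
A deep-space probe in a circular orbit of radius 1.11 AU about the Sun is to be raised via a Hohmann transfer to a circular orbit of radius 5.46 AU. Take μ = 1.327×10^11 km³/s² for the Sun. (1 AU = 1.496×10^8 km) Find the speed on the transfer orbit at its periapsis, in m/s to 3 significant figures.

In km: r₁ = 1.11 × 1.496×10^8 = 1.66056×10^8 km; r₂ = 5.46 × 1.496×10^8 = 8.16816×10^8 km.
Transfer-ellipse semi-major axis a_t = (r₁ + r₂)/2 = (1.66056×10^8 + 8.16816×10^8)/2 = 4.91436×10^8 km.
At periapsis, r = 1.66056×10^8 km.
Applying v² = μ(2/r − 1/a_t): v = 36.44 km/s.

v = 36400 m/s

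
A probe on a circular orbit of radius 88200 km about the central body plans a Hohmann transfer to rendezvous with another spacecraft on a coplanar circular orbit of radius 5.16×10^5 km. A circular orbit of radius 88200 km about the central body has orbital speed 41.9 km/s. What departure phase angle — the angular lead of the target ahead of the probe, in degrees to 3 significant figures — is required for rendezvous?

From the circular-orbit relation v² = μ/r at r = 88200 km: μ = v²r = (41.9)² × 88200 = 1.54845×10^8 km³/s².
Transfer-ellipse semi-major axis a_t = (r₁ + r₂)/2 = (88200 + 5.160×10^5)/2 = 3.021×10^5 km.
The half-period of the transfer ellipse is t = π√(a_t³/μ) = 41920.6 s.
The target's mean motion on its circular orbit is ω₂ = √(μ/r₂³) = 3.35717×10^-5 rad/s.
Angle swept by the target during transfer: ω₂·t = 1.40735 rad = 80.64°.
Arrival is 180° from departure on the ellipse, so φ = 180° − 80.64° = 99.4°.

φ = 99.4°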